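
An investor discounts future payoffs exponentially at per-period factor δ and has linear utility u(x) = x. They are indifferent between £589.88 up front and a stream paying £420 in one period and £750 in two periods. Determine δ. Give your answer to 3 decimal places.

Present value of the stream is 420·δ + 750·δ². Indifference gives 420δ + 750δ² = 589.88.
That is, 750δ² + 420δ − 589.88 = 0, a quadratic in δ.
δ = (−420 + √(420² + 4·750·589.88)) / (2·750) = (−420 + √1946040.00) / 1500 ≈ 0.650.

δ ≈ 0.650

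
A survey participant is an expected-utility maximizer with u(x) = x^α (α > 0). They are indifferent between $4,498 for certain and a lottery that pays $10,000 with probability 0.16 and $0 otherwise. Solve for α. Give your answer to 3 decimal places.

α ≈ 2.294

EU(lottery) = 0.16·10000^α + 0.84·0 = 0.16·10000^α.
Indifference: 4498^α = 0.16·10000^α, so (4498/10000)^α = 0.16.
Take logs: α = ln 0.16 / ln(4498/10000) ≈ 2.29373.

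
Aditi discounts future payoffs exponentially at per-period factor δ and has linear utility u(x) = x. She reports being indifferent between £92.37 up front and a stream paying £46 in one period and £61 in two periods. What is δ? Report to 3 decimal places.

Present value of the stream is 46·δ + 61·δ². Indifference gives 46δ + 61δ² = 92.37.
That is, 61δ² + 46δ − 92.37 = 0, a quadratic in δ.
The positive root is δ = [−46 + √(46² + 4·61·92.37)] / (2·61) = (−46 + 157.017)/122 ≈ 0.910.

δ ≈ 0.910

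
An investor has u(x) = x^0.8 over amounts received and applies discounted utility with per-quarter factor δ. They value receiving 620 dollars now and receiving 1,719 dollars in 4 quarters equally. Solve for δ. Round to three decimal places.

δ ≈ 0.815

Equating discounted utilities: u(620) = δ^4·u(1719) ⇒ δ^4 = u(620)/u(1719).
Since u(x) = x^0.8, δ^4 = (620/1719)^0.8 = 0.36067^0.8 = 0.44228.
Hence δ = (0.44228)^(1/4) = 0.81550.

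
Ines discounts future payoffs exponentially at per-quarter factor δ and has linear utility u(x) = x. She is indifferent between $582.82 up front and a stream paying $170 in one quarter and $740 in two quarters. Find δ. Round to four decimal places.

Equating present values: 582.82 = 170δ + 740δ².
That is, 740δ² + 170δ − 582.82 = 0, a quadratic in δ.
δ = (−170 + √(170² + 4·740·582.82)) / (2·740) = (−170 + √1754047.20) / 1480 ≈ 0.7800.

δ ≈ 0.7800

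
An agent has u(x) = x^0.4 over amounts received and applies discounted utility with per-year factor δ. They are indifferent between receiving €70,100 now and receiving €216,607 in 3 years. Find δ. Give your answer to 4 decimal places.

The payoff in 3 years is discounted by δ^3, so u(70100) = δ^3·u(216607) and δ^3 = u(70100)/u(216607).
With u(x) = x^0.4: δ^3 = 70100^0.4/216607^0.4 = (70100/216607)^0.4 = 0.63682.
Taking the cube root: δ = 0.63682^(1/3) ≈ 0.8603.

δ ≈ 0.8603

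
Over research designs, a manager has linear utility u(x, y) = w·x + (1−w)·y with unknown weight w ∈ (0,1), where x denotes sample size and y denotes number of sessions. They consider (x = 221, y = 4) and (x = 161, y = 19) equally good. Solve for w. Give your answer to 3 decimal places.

w = 0.200

u(221,4) = u(161,19) means w·221 + (1−w)·4 = w·161 + (1−w)·19.
Rearranging, 60·w − 15·(1−w) = 0.
The marginal rate of substitution is 15/60, so w = 15/(60+15) = 0.200.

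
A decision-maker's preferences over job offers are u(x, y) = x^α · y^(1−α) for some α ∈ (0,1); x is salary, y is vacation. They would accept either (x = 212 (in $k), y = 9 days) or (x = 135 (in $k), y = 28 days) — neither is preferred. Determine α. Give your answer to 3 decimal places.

α ≈ 0.715

Set the two utilities equal: 212^α·9^(1−α) = 135^α·28^(1−α).
(212/135)^α = (28/9)^(1−α); take logs: α·ln(212/135) = (1−α)·ln(28/9), i.e. α·0.451311 = (1−α)·1.134980.
So α/(1−α) = (1.134980)/(0.451311) = 2.514851, and α = 2.514851/3.514851 ≈ 0.715.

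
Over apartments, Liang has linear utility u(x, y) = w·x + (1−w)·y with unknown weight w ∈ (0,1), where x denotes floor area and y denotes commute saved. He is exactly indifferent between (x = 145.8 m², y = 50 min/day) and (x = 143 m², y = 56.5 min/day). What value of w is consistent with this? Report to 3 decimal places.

w = 0.699

Equating utilities: w·145.8 + (1−w)·50 = w·143 + (1−w)·56.5.
Collecting terms: w·2.8 = (1−w)·6.5.
The marginal rate of substitution is 6.5/2.8, so w = 6.5/(2.8+6.5) = 0.699.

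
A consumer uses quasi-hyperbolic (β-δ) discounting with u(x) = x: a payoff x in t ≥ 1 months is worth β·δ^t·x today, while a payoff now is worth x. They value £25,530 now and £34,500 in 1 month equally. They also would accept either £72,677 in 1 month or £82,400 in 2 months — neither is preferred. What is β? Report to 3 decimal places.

Both payoffs in the second observation are in the future, so β drops out: δ^1·72677 = δ^2·82400 ⇒ δ = 72677/82400 = 0.88200.
Now use the now-vs-future pair: 25530 = β·δ·34500 gives β = 25530/(0.88200·34500) ≈ 0.839.

β ≈ 0.839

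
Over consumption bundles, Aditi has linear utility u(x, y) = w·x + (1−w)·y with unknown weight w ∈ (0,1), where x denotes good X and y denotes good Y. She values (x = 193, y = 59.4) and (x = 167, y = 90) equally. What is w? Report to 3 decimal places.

w = 0.541

Indifference: w·193 + (1−w)·59.4 = w·167 + (1−w)·90.
w·(193−167) = (1−w)·(90−59.4), i.e. w·26 = (1−w)·30.6.
So w/(1−w) = 30.6/26 = 1.1769, giving w = 30.6/(26+30.6) = 0.541.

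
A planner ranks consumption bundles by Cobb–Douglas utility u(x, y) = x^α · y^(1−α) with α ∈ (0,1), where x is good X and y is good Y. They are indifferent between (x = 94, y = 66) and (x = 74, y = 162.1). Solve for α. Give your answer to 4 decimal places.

α ≈ 0.7897

Indifference: 94^α · 66^(1−α) = 74^α · 162.1^(1−α).
Rearrange to (94/74)^α = (162.1/66)^(1−α) and take logs: α·0.2392297 = (1−α)·0.8985587.
So α/(1−α) = (0.8985587)/(0.2392297) = 3.7560499, and α = 3.7560499/4.7560499 ≈ 0.7897.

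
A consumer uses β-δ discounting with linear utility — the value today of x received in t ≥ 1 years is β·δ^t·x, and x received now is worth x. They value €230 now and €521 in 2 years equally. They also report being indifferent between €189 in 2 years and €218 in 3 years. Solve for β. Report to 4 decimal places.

β ≈ 0.5873

From the later pair, β·δ^2·189 = β·δ^3·218; dividing through, δ = 189/218 = 0.86697.
Substituting δ into 230 = β·δ^2·521: β = 230/(391.605) ≈ 0.5873.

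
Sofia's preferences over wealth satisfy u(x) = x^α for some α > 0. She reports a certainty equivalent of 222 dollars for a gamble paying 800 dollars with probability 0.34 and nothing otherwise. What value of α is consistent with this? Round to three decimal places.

α ≈ 0.842

EU(lottery) = 0.34·800^α + 0.66·0 = 0.34·800^α.
Setting u(222) equal to that: 222^α = 0.34·800^α ⇒ (222/800)^α = 0.34.
Taking logs: α·ln(222/800) = ln(0.34), so α = -1.078810 / -1.281934 ≈ 0.842.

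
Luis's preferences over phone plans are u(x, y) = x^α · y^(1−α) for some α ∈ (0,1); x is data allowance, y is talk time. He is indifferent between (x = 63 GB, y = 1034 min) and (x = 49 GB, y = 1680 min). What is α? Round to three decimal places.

The Cobb–Douglas utilities coincide, so 63^α·1034^(1−α) = 49^α·1680^(1−α).
Rearrange to (63/49)^α = (1680/1034)^(1−α) and take logs: α·0.251314 = (1−α)·0.485359.
So α/(1−α) = (0.485359)/(0.251314) = 1.931285, and α = 1.931285/2.931285 ≈ 0.659.

α ≈ 0.659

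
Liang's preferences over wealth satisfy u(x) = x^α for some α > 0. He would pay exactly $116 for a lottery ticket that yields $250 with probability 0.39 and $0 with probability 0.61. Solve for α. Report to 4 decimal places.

α ≈ 1.2263

The lottery's expected utility is 0.39·u(250) + 0.61·u(0) = 0.39·250^α (since u(0) = 0 for α > 0).
Equating: 116^α = 0.39·250^α, i.e. 0.4640^α = 0.39.
α = ln(0.39) / ln(116/250) = -0.9416085/-0.7678707 ≈ 1.2263.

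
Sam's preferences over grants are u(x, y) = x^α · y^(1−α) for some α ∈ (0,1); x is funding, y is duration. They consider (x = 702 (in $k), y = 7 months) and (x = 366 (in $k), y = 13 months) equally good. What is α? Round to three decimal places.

The Cobb–Douglas utilities coincide, so 702^α·7^(1−α) = 366^α·13^(1−α).
Rearrange to (702/366)^α = (13/7)^(1−α) and take logs: α·0.651300 = (1−α)·0.619039.
With A = 0.651300 and B = 0.619039: α·A = (1−α)·B, so α = B/(A+B) = 0.619039/1.270339 ≈ 0.487.

α ≈ 0.487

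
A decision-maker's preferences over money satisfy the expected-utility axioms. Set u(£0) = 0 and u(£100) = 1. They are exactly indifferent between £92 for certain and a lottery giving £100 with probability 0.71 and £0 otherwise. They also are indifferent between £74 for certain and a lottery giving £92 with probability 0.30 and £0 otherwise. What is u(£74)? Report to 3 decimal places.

0.213

From the first indifference, u(£92) = 0.71·u(£100) + 0.29·u(£0) = 0.71·1 + 0.29·0 = 0.71.
Then u(£74) = 0.30·u(£92) + 0.70·u(£0) = 0.30·0.71 + 0.70·0.00 = 0.2130.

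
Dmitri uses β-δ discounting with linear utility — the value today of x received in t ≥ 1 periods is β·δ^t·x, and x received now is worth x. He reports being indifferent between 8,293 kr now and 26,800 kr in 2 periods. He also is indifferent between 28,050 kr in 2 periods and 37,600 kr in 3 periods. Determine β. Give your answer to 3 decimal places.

The second indifference involves only future payoffs, so β cancels: β·δ^2·28050 = β·δ^3·37600, giving δ = 28050/37600 = 0.74601.
Substituting δ into 8293 = β·δ^2·26800: β = 8293/(14915.054) ≈ 0.556.

β ≈ 0.556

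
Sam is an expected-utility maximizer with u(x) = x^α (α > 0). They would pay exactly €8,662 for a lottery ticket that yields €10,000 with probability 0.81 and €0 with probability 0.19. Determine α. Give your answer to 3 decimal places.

α ≈ 1.467

EU(lottery) = 0.81·10000^α + 0.19·0 = 0.81·10000^α.
Indifference: 8662^α = 0.81·10000^α, so (8662/10000)^α = 0.81.
α = ln(0.81) / ln(8662/10000) = -0.210721/-0.143639 ≈ 1.467.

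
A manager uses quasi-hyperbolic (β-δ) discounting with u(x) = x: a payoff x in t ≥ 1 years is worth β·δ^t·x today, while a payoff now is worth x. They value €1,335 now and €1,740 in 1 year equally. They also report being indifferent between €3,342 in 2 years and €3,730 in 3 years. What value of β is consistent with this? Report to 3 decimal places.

β ≈ 0.856

From the later pair, β·δ^2·3342 = β·δ^3·3730; dividing through, δ = 3342/3730 = 0.89598.
The first indifference: 1335 = β·δ·1740, so β = 1335/(δ·1740) = 1335/(0.89598·1740) ≈ 0.856.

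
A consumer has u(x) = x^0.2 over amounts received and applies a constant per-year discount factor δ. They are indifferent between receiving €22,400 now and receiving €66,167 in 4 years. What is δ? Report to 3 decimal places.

δ ≈ 0.947

Indifference means u(22400) = δ^4 · u(66167), so δ^4 = u(22400)/u(66167).
With u(x) = x^0.2: δ^4 = 22400^0.2/66167^0.2 = (22400/66167)^0.2 = 0.80523.
Hence δ = (0.80523)^(1/4) = 0.94728.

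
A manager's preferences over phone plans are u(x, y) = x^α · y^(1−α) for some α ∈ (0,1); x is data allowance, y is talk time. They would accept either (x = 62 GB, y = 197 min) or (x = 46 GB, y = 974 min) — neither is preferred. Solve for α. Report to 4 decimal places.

α ≈ 0.8426

The Cobb–Douglas utilities coincide, so 62^α·197^(1−α) = 46^α·974^(1−α).
Rearrange to (62/46)^α = (974/197)^(1−α) and take logs: α·0.2984930 = (1−α)·1.5982076.
So α/(1−α) = (1.5982076)/(0.2984930) = 5.3542549, and α = 5.3542549/6.3542549 ≈ 0.8426.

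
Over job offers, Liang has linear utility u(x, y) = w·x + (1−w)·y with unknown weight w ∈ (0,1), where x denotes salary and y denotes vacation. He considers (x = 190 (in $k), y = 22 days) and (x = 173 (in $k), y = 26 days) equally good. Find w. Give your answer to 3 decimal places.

w = 0.190

Equating utilities: w·190 + (1−w)·22 = w·173 + (1−w)·26.
w·(190−173) = (1−w)·(26−22), i.e. w·17 = (1−w)·4.
Hence w = 4/(17+4) = 4/21 = 0.190.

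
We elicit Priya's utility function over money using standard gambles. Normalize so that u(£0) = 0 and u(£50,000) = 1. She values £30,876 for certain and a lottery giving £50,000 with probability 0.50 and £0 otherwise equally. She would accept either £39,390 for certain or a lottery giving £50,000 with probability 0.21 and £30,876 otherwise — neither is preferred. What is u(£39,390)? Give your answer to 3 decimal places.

The first gamble pins u(£30,876): it must equal 0.50·1 + 0.50·0 = 0.50.
The second indifference gives u(£39,390) = 0.21·u(£50,000) + 0.79·u(£30,876) = 0.21·1.00 + 0.79·0.50 = 0.6050.

0.605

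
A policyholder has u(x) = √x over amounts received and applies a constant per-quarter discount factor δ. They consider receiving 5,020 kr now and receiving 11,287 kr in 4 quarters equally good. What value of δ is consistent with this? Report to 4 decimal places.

Equating discounted utilities: u(5020) = δ^4·u(11287) ⇒ δ^4 = u(5020)/u(11287).
Since u(x) = √x, δ^4 = √(5020/11287) = 0.66690.
Taking the 4th root: δ = 0.66690^(1/4) ≈ 0.9037.

δ ≈ 0.9037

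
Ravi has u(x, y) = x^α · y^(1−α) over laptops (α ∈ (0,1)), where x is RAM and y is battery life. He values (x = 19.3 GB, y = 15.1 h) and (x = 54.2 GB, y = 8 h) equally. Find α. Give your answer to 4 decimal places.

α ≈ 0.3809

The Cobb–Douglas utilities coincide, so 19.3^α·15.1^(1−α) = 54.2^α·8^(1−α).
(19.3/54.2)^α = (8/15.1)^(1−α); take logs: α·ln(19.3/54.2) = (1−α)·ln(8/15.1), i.e. α·-1.0325758 = (1−α)·-0.6352532.
So α/(1−α) = (-0.6352532)/(-1.0325758) = 0.6152122, and α = 0.6152122/1.6152122 ≈ 0.3809.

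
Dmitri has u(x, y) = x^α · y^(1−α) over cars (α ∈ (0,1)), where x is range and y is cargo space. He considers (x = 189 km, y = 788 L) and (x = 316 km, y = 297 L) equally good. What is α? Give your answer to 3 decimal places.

Set the two utilities equal: 189^α·788^(1−α) = 316^α·297^(1−α).
(189/316)^α = (297/788)^(1−α); take logs: α·ln(189/316) = (1−α)·ln(297/788), i.e. α·-0.513995 = (1−α)·-0.975766.
Thus α·(-1.489761) = -0.975766, so α = -0.975766/-1.489761 ≈ 0.655.

α ≈ 0.655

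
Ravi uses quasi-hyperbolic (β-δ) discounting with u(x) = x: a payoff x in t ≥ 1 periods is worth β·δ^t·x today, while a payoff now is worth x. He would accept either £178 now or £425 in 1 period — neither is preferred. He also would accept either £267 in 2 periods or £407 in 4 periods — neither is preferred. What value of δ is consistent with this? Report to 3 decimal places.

δ ≈ 0.810

Both payoffs in the second observation are in the future, so β drops out: δ^2·267 = δ^4·407 ⇒ δ^2 = 267/407 = 0.65602, so δ = 0.80995.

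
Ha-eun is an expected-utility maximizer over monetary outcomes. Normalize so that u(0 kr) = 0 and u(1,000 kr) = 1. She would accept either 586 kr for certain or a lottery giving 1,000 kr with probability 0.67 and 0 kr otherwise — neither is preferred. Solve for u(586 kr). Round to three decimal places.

By the standard-gamble method, u(586 kr) is just the indifference probability on the best outcome: 0.67.

0.670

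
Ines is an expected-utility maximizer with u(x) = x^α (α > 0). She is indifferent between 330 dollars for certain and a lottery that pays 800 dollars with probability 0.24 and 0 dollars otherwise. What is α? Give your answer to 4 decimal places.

The lottery's expected utility is 0.24·u(800) + 0.76·u(0) = 0.24·800^α (since u(0) = 0 for α > 0).
Setting u(330) equal to that: 330^α = 0.24·800^α ⇒ (330/800)^α = 0.24.
α = ln(0.24) / ln(330/800) = -1.4271164/-0.8855191 ≈ 1.6116.

α ≈ 1.6116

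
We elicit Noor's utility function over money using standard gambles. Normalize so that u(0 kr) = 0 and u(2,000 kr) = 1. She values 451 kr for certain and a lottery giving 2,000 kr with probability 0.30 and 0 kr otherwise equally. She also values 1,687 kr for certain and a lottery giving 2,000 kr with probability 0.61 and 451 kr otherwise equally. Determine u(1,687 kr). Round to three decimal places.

First, u(451 kr) = 0.30·u(2,000 kr) + 0.70·u(0 kr) = 0.30.
Then u(1,687 kr) = 0.61·u(2,000 kr) + 0.39·u(451 kr) = 0.61·1.00 + 0.39·0.30 = 0.7270.

0.727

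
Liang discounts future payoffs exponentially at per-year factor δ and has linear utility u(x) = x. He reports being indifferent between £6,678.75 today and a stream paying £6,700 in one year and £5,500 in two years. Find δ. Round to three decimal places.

The stream is worth 6700δ + 5500δ² today, so 6700δ + 5500δ² = 6678.75.
So 5500δ² + 6700δ − 6678.75 = 0.
The positive root is δ = [−6700 + √(6700² + 4·5500·6678.75)] / (2·5500) = (−6700 + 13850.000)/11000 ≈ 0.650.

δ ≈ 0.650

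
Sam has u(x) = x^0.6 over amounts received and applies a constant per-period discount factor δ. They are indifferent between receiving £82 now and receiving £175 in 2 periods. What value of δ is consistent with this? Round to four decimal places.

δ ≈ 0.7966

Indifference means u(82) = δ^2 · u(175), so δ^2 = u(82)/u(175).
With u(x) = x^0.6: δ^2 = 82^0.6/175^0.6 = (82/175)^0.6 = 0.63455.
So δ = 0.63455^(1/2) ≈ 0.7966.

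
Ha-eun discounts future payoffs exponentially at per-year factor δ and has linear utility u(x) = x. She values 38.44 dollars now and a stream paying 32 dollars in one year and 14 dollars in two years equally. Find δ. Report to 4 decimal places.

δ ≈ 0.8701

The stream is worth 32δ + 14δ² today, so 32δ + 14δ² = 38.44.
Rearranged: 14δ² + 32δ − 38.44 = 0.
δ = (−32 + √(32² + 4·14·38.44)) / (2·14) = (−32 + √3176.64) / 28 ≈ 0.8701.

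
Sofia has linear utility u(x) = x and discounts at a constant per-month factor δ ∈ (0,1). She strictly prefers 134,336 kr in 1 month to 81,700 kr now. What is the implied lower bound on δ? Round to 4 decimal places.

δ > 0.6082

Under u(x) = x this choice says 81700 < δ·134336.
So δ > 81700/134336 = 0.60818.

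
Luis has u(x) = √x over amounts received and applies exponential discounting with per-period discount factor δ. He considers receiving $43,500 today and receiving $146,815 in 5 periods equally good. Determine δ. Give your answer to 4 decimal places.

Equating discounted utilities: u(43500) = δ^5·u(146815) ⇒ δ^5 = u(43500)/u(146815).
Since u(x) = √x, δ^5 = √(43500/146815) = 0.54433.
Hence δ = (0.54433)^(1/5) = 0.885466.

δ ≈ 0.8855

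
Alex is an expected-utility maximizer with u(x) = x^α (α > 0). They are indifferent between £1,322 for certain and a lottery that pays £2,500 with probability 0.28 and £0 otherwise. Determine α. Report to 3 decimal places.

α ≈ 1.998

Since u(0) = 0, the lottery's EU is 0.28·2500^α.
Equating: 1322^α = 0.28·2500^α, i.e. 0.5288^α = 0.28.
Taking logs: α·ln(1322/2500) = ln(0.28), so α = -1.272966 / -0.637145 ≈ 1.998.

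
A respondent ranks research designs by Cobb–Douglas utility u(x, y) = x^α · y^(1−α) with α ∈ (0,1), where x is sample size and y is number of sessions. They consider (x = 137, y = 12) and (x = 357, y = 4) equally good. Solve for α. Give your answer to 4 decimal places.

α ≈ 0.5342

Indifference: 137^α · 12^(1−α) = 357^α · 4^(1−α).
Taking logs: α·ln 137 + (1−α)·ln 12 = α·ln 357 + (1−α)·ln 4, i.e. α·-0.9577549 = (1−α)·-1.0986123.
With A = -0.9577549 and B = -1.0986123: α·A = (1−α)·B, so α = B/(A+B) = -1.0986123/-2.0563672 ≈ 0.5342.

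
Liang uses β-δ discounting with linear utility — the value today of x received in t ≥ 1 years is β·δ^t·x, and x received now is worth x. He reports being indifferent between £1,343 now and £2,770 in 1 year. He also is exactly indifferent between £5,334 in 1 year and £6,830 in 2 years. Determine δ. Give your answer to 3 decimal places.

From the later pair, β·δ^1·5334 = β·δ^2·6830; dividing through, δ = 5334/6830 = 0.78097.

δ ≈ 0.781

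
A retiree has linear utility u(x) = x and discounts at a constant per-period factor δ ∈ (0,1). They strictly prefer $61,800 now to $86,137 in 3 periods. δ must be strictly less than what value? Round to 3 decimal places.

The preference means 61800 > δ^3·86137.
Dividing by 86137: δ^3 < 0.71746. Both sides are positive, so the cube root keeps the direction.
δ < (61800/86137)^(1/3) ≈ 0.895.

δ < 0.895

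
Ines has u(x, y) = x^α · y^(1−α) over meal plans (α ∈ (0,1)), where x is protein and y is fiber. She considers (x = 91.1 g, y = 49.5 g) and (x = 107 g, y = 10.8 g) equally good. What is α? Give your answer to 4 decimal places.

Set the two utilities equal: 91.1^α·49.5^(1−α) = 107^α·10.8^(1−α).
Taking logs: α·ln 91.1 + (1−α)·ln 49.5 = α·ln 107 + (1−α)·ln 10.8, i.e. α·-0.1608710 = (1−α)·-1.5224265.
So α/(1−α) = (-1.5224265)/(-0.1608710) = 9.4636479, and α = 9.4636479/10.4636479 ≈ 0.9044.

α ≈ 0.9044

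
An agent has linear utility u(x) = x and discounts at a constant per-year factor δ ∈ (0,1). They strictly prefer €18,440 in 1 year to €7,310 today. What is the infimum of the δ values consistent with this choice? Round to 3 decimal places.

δ > 0.396

Under u(x) = x this choice says 7310 < δ·18440.
So δ > 7310/18440 = 0.39642.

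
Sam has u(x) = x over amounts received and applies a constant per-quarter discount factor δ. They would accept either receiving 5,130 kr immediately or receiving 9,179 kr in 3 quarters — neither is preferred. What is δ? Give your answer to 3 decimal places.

Equating discounted utilities: u(5130) = δ^3·u(9179) ⇒ δ^3 = u(5130)/u(9179).
With u(x) = x: δ^3 = 5130/9179 = 0.55888.
So δ = 0.55888^(1/3) ≈ 0.824.

δ ≈ 0.824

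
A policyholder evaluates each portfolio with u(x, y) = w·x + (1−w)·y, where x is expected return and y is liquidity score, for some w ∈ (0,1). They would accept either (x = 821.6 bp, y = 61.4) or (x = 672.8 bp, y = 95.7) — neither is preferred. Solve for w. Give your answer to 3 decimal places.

w = 0.187

Equating utilities: w·821.6 + (1−w)·61.4 = w·672.8 + (1−w)·95.7.
w·(821.6−672.8) = (1−w)·(95.7−61.4), i.e. w·148.8 = (1−w)·34.3.
So w/(1−w) = 34.3/148.8 = 0.2305, giving w = 34.3/(148.8+34.3) = 0.187.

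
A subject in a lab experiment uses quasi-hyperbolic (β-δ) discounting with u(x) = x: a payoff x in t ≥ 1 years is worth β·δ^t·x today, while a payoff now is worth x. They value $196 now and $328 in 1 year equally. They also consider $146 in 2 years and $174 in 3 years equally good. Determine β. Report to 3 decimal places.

From the later pair, β·δ^2·146 = β·δ^3·174; dividing through, δ = 146/174 = 0.83908.
Substituting δ into 196 = β·δ·328: β = 196/(275.218) ≈ 0.712.

β ≈ 0.712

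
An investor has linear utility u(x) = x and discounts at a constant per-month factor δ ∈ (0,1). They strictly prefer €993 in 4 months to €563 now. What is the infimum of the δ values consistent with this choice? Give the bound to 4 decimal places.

δ > 0.8677

Comparing present values: 563 < δ^4·993.
Hence δ^4 > 563/993 = 0.56697, and x ↦ x^(1/4) is increasing on (0,∞).
δ > 0.56697^(1/4) = 0.8677.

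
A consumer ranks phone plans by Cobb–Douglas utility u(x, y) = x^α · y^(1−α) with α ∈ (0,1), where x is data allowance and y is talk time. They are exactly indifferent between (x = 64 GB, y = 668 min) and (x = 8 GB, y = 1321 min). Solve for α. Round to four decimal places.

α ≈ 0.2469

Set the two utilities equal: 64^α·668^(1−α) = 8^α·1321^(1−α).
(64/8)^α = (1321/668)^(1−α); take logs: α·ln(64/8) = (1−α)·ln(1321/668), i.e. α·2.0794415 = (1−α)·0.6818561.
With A = 2.0794415 and B = 0.6818561: α·A = (1−α)·B, so α = B/(A+B) = 0.6818561/2.7612976 ≈ 0.2469.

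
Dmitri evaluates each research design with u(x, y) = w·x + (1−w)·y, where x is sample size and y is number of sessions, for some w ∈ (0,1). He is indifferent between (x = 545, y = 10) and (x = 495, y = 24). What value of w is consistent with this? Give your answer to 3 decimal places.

w = 0.219

Indifference: w·545 + (1−w)·10 = w·495 + (1−w)·24.
Rearranging, 50·w − 14·(1−w) = 0.
Hence w = 14/(50+14) = 14/64 = 0.219.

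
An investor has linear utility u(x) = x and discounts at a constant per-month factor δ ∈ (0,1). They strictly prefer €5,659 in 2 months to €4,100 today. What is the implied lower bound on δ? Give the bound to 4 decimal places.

Comparing present values: 4100 < δ^2·5659.
Hence δ^2 > 4100/5659 = 0.72451, and x ↦ x^(1/2) is increasing on (0,∞).
δ > 0.72451^(1/2) = 0.8512.

δ > 0.8512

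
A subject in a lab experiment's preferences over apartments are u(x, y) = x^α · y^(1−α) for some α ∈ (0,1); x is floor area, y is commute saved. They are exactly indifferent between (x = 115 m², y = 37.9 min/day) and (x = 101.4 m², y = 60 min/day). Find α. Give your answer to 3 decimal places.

α ≈ 0.785

The Cobb–Douglas utilities coincide, so 115^α·37.9^(1−α) = 101.4^α·60^(1−α).
Rearrange to (115/101.4)^α = (60/37.9)^(1−α) and take logs: α·0.125859 = (1−α)·0.459393.
So α/(1−α) = (0.459393)/(0.125859) = 3.650061, and α = 3.650061/4.650061 ≈ 0.785.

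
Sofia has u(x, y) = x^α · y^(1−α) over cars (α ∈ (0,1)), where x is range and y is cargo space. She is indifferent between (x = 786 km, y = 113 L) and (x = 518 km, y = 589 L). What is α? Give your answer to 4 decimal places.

Set the two utilities equal: 786^α·113^(1−α) = 518^α·589^(1−α).
Rearrange to (786/518)^α = (589/113)^(1−α) and take logs: α·0.4169816 = (1−α)·1.6510384.
With A = 0.4169816 and B = 1.6510384: α·A = (1−α)·B, so α = B/(A+B) = 1.6510384/2.0680200 ≈ 0.7984.

α ≈ 0.7984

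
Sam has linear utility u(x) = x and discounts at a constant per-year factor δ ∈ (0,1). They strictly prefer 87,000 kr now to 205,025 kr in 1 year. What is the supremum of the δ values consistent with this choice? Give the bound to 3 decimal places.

The preference means 87000 > δ·205025.
So δ < 87000/205025 = 0.42434.

δ < 0.424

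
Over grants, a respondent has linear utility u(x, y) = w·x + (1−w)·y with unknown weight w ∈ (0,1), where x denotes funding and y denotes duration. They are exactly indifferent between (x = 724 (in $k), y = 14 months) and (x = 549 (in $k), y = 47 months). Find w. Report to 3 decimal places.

u(724,14) = u(549,47) means w·724 + (1−w)·14 = w·549 + (1−w)·47.
w·(724−549) = (1−w)·(47−14), i.e. w·175 = (1−w)·33.
The marginal rate of substitution is 33/175, so w = 33/(175+33) = 0.159.

w = 0.159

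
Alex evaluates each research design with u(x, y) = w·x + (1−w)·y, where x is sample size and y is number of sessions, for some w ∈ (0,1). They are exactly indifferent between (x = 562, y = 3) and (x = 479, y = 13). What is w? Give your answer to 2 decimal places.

u(562,3) = u(479,13) means w·562 + (1−w)·3 = w·479 + (1−w)·13.
Collecting terms: w·83 = (1−w)·10.
So w/(1−w) = 10/83 = 0.1205, giving w = 10/(83+10) = 0.11.

w = 0.11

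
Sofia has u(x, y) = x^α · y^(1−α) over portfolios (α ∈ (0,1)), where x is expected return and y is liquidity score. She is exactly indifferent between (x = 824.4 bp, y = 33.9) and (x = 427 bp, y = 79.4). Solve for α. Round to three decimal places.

Set the two utilities equal: 824.4^α·33.9^(1−α) = 427^α·79.4^(1−α).
(824.4/427)^α = (79.4/33.9)^(1−α); take logs: α·ln(824.4/427) = (1−α)·ln(79.4/33.9), i.e. α·0.657872 = (1−α)·0.851083.
So α/(1−α) = (0.851083)/(0.657872) = 1.293691, and α = 1.293691/2.293691 ≈ 0.564.

α ≈ 0.564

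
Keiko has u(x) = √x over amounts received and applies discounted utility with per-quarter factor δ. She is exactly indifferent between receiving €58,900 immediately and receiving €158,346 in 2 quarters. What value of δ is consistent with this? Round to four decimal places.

Indifference means u(58900) = δ^2 · u(158346), so δ^2 = u(58900)/u(158346).
Since u(x) = √x, δ^2 = √(58900/158346) = 0.60989.
So δ = 0.60989^(1/2) ≈ 0.7810.

δ ≈ 0.7810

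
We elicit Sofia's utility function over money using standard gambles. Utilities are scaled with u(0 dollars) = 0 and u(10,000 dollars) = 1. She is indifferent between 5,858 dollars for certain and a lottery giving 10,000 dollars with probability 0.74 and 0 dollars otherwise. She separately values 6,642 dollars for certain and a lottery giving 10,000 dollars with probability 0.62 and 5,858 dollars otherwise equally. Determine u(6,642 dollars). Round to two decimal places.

First, u(5,858 dollars) = 0.74·u(10,000 dollars) + 0.26·u(0 dollars) = 0.74.
Then u(6,642 dollars) = 0.62·u(10,000 dollars) + 0.38·u(5,858 dollars) = 0.62·1.00 + 0.38·0.74 = 0.9012.

0.90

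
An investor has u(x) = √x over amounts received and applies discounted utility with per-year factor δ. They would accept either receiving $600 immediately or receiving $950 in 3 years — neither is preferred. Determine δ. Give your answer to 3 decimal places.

The payoff in 3 years is discounted by δ^3, so u(600) = δ^3·u(950) and δ^3 = u(600)/u(950).
Since u(x) = √x, δ^3 = √(600/950) = 0.79472.
So δ = 0.79472^(1/3) ≈ 0.926.

δ ≈ 0.926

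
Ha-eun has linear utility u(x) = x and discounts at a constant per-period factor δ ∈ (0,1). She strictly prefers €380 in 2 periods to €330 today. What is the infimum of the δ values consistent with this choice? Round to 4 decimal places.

The preference means 330 < δ^2·380.
So δ^2 > 330/380 = 0.86842; taking the square root of both positive sides preserves the inequality.
δ > (330/380)^(1/2) ≈ 0.9319.

δ > 0.9319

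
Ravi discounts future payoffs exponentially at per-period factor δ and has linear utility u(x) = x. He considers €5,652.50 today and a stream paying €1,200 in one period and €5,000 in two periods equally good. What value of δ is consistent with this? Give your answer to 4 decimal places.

The stream is worth 1200δ + 5000δ² today, so 1200δ + 5000δ² = 5652.50.
That is, 5000δ² + 1200δ − 5652.50 = 0, a quadratic in δ.
By the quadratic formula (taking the positive root), δ = (−1200 + √114490000.00) / 10000 ≈ 0.9500.

δ ≈ 0.9500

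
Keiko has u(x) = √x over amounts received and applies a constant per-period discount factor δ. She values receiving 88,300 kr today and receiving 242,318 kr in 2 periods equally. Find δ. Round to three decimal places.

δ ≈ 0.777

Indifference means u(88300) = δ^2 · u(242318), so δ^2 = u(88300)/u(242318).
With u(x) = √x: δ^2 = √88300/√242318 = √(88300/242318) = 0.60365.
Hence δ = (0.60365)^(1/2) = 0.77695.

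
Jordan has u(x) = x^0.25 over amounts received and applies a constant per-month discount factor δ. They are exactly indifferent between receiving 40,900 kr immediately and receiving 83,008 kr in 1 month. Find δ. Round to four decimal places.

δ ≈ 0.8378

Indifference means u(40900) = δ · u(83008), so δ = u(40900)/u(83008).
With u(x) = x^0.25: δ = 40900^0.25/83008^0.25 = (40900/83008)^0.25 = 0.83782.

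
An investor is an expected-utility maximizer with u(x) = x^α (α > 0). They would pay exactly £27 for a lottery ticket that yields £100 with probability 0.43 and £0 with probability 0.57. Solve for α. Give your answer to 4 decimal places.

α ≈ 0.6446

Since u(0) = 0, the lottery's EU is 0.43·100^α.
Setting u(27) equal to that: 27^α = 0.43·100^α ⇒ (27/100)^α = 0.43.
α = ln(0.43) / ln(27/100) = -0.8439701/-1.3093333 ≈ 0.6446.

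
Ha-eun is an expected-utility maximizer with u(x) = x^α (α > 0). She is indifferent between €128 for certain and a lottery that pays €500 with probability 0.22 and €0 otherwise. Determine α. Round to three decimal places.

α ≈ 1.111

Since u(0) = 0, the lottery's EU is 0.22·500^α.
Setting u(128) equal to that: 128^α = 0.22·500^α ⇒ (128/500)^α = 0.22.
Taking logs: α·ln(128/500) = ln(0.22), so α = -1.514128 / -1.362578 ≈ 1.111.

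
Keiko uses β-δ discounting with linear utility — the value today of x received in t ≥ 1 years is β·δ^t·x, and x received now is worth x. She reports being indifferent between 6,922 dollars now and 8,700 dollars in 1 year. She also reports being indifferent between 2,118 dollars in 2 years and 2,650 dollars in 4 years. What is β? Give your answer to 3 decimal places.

The second indifference involves only future payoffs, so β cancels: β·δ^2·2118 = β·δ^4·2650, giving δ^2 = 2118/2650 = 0.79925, so δ = 0.89401.
Now use the now-vs-future pair: 6922 = β·δ·8700 gives β = 6922/(0.89401·8700) ≈ 0.890.

β ≈ 0.890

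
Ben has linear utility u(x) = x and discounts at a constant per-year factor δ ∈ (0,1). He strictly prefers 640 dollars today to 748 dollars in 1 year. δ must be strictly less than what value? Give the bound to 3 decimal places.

δ < 0.856

Comparing present values: 640 > δ·748.
So δ < 640/748 = 0.85561.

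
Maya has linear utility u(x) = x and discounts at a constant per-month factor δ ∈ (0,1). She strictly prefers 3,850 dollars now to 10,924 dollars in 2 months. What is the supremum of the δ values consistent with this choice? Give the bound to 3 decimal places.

Comparing present values: 3850 > δ^2·10924.
Dividing by 10924: δ^2 < 0.35244. Both sides are positive, so the square root keeps the direction.
δ < (3850/10924)^(1/2) ≈ 0.594.

δ < 0.594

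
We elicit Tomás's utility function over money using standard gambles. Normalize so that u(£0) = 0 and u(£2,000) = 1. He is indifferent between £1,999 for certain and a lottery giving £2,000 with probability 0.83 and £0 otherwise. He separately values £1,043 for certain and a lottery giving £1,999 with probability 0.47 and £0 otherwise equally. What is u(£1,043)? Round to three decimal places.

0.390

The first gamble pins u(£1,999): it must equal 0.83·1 + 0.17·0 = 0.83.
Then u(£1,043) = 0.47·u(£1,999) + 0.53·u(£0) = 0.47·0.83 + 0.53·0.00 = 0.3901.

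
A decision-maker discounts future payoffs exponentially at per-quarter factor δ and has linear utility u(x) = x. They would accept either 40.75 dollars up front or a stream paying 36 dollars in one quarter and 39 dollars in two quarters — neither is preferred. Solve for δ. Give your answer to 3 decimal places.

Present value of the stream is 36·δ + 39·δ². Indifference gives 36δ + 39δ² = 40.75.
Rearranged: 39δ² + 36δ − 40.75 = 0.
The positive root is δ = [−36 + √(36² + 4·39·40.75)] / (2·39) = (−36 + 87.481)/78 ≈ 0.660.

δ ≈ 0.660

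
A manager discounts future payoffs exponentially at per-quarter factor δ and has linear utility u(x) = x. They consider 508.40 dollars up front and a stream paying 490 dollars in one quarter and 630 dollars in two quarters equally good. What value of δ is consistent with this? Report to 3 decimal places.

Equating present values: 508.40 = 490δ + 630δ².
So 630δ² + 490δ − 508.40 = 0.
The positive root is δ = [−490 + √(490² + 4·630·508.40)] / (2·630) = (−490 + 1233.397)/1260 ≈ 0.590.

δ ≈ 0.590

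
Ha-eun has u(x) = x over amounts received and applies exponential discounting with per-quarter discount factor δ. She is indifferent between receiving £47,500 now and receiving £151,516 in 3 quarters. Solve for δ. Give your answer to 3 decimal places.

δ ≈ 0.679

Equating discounted utilities: u(47500) = δ^3·u(151516) ⇒ δ^3 = u(47500)/u(151516).
With u(x) = x: δ^3 = 47500/151516 = 0.31350.
Taking the cube root: δ = 0.31350^(1/3) ≈ 0.679.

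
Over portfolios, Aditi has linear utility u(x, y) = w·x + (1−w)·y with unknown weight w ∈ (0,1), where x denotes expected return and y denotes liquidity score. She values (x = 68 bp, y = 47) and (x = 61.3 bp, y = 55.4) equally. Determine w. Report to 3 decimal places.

Equating utilities: w·68 + (1−w)·47 = w·61.3 + (1−w)·55.4.
Collecting terms: w·6.7 = (1−w)·8.4.
Hence w = 8.4/(6.7+8.4) = 8.4/15.1 = 0.556.

w = 0.556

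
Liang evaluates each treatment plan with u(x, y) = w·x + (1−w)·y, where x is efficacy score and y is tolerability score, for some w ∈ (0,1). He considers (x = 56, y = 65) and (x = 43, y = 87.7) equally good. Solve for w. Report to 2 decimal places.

w = 0.64

Equating utilities: w·56 + (1−w)·65 = w·43 + (1−w)·87.7.
Rearranging, 13·w − 22.7·(1−w) = 0.
So w/(1−w) = 22.7/13 = 1.7462, giving w = 22.7/(13+22.7) = 0.64.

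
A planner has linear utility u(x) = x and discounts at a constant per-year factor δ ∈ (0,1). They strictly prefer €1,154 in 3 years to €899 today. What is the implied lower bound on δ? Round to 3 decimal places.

δ > 0.920

The preference means 899 < δ^3·1154.
Hence δ^3 > 899/1154 = 0.77903, and x ↦ x^(1/3) is increasing on (0,∞).
δ > 0.77903^(1/3) = 0.920.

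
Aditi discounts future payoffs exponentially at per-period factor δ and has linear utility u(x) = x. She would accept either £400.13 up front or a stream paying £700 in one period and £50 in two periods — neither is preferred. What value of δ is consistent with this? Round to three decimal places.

δ ≈ 0.550

Present value of the stream is 700·δ + 50·δ². Indifference gives 700δ + 50δ² = 400.13.
So 50δ² + 700δ − 400.13 = 0.
The positive root is δ = [−700 + √(700² + 4·50·400.13)] / (2·50) = (−700 + 755.001)/100 ≈ 0.550.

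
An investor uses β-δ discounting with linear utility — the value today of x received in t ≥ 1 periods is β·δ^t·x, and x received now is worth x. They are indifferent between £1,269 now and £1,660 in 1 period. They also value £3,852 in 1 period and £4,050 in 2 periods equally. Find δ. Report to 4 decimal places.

The second indifference involves only future payoffs, so β cancels: β·δ^1·3852 = β·δ^2·4050, giving δ = 3852/4050 = 0.95111.

δ ≈ 0.9511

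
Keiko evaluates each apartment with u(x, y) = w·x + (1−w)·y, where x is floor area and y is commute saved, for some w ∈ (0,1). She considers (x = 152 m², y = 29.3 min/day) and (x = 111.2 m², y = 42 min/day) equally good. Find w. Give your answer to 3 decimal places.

w = 0.237

u(152,29.3) = u(111.2,42) means w·152 + (1−w)·29.3 = w·111.2 + (1−w)·42.
Rearranging, 40.8·w − 12.7·(1−w) = 0.
So w/(1−w) = 12.7/40.8 = 0.3113, giving w = 12.7/(40.8+12.7) = 0.237.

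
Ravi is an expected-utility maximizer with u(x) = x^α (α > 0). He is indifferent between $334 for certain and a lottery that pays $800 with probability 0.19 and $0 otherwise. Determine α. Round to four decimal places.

EU(lottery) = 0.19·800^α + 0.81·0 = 0.19·800^α.
Setting u(334) equal to that: 334^α = 0.19·800^α ⇒ (334/800)^α = 0.19.
α = ln(0.19) / ln(334/800) = -1.6607312/-0.8734707 ≈ 1.9013.

α ≈ 1.9013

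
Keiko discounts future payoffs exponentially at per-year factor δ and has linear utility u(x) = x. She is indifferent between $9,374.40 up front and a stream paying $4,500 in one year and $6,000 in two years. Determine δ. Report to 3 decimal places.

δ ≈ 0.930

Present value of the stream is 4500·δ + 6000·δ². Indifference gives 4500δ + 6000δ² = 9374.40.
That is, 6000δ² + 4500δ − 9374.40 = 0, a quadratic in δ.
δ = (−4500 + √(4500² + 4·6000·9374.40)) / (2·6000) = (−4500 + √245235600.00) / 12000 ≈ 0.930.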